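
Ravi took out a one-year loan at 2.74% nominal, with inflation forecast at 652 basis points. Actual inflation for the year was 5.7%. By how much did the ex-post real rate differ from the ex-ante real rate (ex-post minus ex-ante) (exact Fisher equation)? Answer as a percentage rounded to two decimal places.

0.75%

Ex-ante: (1 + 0.0274)/(1 + 0.0652) − 1 = -3.5486%
Ex-post: (1 + 0.0274)/(1 + 0.0570) − 1 = -2.8004%
Difference (ex-post − ex-ante) = 0.7483% → 0.75%.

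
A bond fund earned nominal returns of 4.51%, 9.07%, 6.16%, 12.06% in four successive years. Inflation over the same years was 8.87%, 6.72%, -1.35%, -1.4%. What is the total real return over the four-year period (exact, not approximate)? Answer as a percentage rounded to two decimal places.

Nominal growth factor = 1.0451 × 1.0907 × 1.0616 × 1.1206 = 1.356047
Price-level growth factor = 1.0887 × 1.0672 × 0.9865 × 0.9860 = 1.130129
Real growth factor = 1.356047 / 1.130129 = 1.199904
Total real return = 1.199904 − 1 → 19.99%.

19.99%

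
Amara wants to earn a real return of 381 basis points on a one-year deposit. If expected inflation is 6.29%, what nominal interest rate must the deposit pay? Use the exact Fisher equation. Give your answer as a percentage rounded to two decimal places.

10.34%

(1 + i) = (1 + r)(1 + π) = 1.03810 × 1.06290 = 1.10339649
i = 1.10339649 − 1, so the required nominal rate is 10.34%.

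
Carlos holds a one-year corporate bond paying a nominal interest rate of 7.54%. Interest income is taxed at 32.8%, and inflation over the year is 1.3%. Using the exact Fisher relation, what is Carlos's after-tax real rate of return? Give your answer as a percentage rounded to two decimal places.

After-tax nominal return = 7.54% × (1 − 0.328) = 5.06688%.
1 + r = 1.0506688 / 1.01300 = 1.037185
After-tax real rate = 1.037185 − 1 → 3.72%.

3.72%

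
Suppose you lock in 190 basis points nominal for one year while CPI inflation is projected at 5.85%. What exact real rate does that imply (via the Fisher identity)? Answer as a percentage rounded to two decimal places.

By the Fisher identity, 1 + r = (1 + i)/(1 + π).
1 + r = 1.01900 / 1.05850 = 0.962683
r = 0.962683 − 1 = -3.7317%, i.e. -3.73%.

-3.73%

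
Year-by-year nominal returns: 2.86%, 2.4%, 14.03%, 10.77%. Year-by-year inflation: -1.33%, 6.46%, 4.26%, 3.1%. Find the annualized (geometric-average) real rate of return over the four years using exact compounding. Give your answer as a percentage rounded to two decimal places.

4.19%

Compound the nominal returns: 1.0286 × 1.0240 × 1.1403 × 1.1077 = 1.33041691.
Compound inflation: 0.9867 × 1.0646 × 1.0426 × 1.0310 = 1.12914048.
Deflate: 1.33041691 / 1.12914048 = 1.17825633.
Annualized real rate = 1.17825633^(1/4) − 1 = 4.1861% → 4.19%.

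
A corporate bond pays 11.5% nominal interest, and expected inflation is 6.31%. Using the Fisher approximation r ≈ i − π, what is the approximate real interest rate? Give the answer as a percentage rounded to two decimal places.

5.19%

r ≈ i − π = 11.5% − 6.31% = 5.19%.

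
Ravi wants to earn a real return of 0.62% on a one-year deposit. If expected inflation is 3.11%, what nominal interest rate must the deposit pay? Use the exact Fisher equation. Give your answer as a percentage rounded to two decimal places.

3.75%

(1 + i) = (1 + r)(1 + π) = 1.00620 × 1.03110 = 1.03749282
i = 1.03749282 − 1, so the required nominal rate is 3.75%.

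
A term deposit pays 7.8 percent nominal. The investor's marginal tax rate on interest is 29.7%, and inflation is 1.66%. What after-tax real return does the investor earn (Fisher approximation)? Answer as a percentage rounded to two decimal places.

After-tax nominal return = 7.8% × (1 − 0.297) = 5.4834%.
r ≈ 5.4834% − 1.66% → 3.82%.

3.82%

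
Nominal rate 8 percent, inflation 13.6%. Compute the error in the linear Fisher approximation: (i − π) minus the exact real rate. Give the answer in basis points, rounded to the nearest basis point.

-67 basis points

Approximate: r ≈ 8.000% − 13.600% = -5.6000%
Exact: (1 + 0.0800)/(1 + 0.1360) − 1 = -4.9296%
Error = -5.6000% − (-4.9296%) = -0.6704% → -67 basis points.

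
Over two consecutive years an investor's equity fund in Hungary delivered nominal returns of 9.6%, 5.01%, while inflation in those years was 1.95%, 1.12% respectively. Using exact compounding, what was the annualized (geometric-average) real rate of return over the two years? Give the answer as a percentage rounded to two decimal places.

5.66%

Compound the nominal returns: 1.0960 × 1.0501 = 1.15090960.
Compound inflation: 1.0195 × 1.0112 = 1.03091840.
Deflate: 1.15090960 / 1.03091840 = 1.11639253.
Annualized real rate = 1.11639253^(1/2) − 1 = 5.6595% → 5.66%.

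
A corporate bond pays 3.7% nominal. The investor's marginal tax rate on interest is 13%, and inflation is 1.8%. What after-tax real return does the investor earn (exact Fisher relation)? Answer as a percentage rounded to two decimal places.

After-tax nominal return = 3.7% × (1 − 0.13) = 3.2190%.
1 + r = 1.03219 / 1.01800 = 1.013939
After-tax real rate = 1.013939 − 1 → 1.39%.

1.39%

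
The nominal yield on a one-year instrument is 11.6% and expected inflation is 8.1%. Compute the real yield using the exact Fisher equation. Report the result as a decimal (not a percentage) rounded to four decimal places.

0.0324

By the Fisher relation, 1 + r = (1 + i)/(1 + π).
1 + r = 1.11600 / 1.08100 = 1.032377
r = 1.032377 − 1 = 3.2377%, i.e. 0.0324.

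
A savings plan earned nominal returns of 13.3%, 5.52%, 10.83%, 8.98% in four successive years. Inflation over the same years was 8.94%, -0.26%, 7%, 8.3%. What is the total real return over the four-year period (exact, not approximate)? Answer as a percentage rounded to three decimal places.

14.683%

Nominal growth factor = 1.1330 × 1.0552 × 1.1083 × 1.0898 = 1.444005
Price-level growth factor = 1.0894 × 0.9974 × 1.0700 × 1.0830 = 1.259125
Real growth factor = 1.444005 / 1.259125 = 1.146832
Total real return = 1.146832 − 1 → 14.683%.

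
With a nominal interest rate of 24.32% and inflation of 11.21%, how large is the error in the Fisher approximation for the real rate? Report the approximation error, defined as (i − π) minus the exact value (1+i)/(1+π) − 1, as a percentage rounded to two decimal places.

Approximate: r ≈ 24.320% − 11.210% = 13.1100%
Exact: (1 + 0.2432)/(1 + 0.1121) − 1 = 11.7885%
Error = 13.1100% − 11.7885% = 1.3215% → 1.32%.

1.32%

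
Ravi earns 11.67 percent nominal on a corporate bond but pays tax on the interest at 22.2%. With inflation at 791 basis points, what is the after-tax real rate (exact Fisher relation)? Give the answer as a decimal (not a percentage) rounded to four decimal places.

0.0108

After-tax nominal return = 11.67% × (1 − 0.222) = 9.07926%.
1 + r = 1.0907926 / 1.07910 = 1.010836
After-tax real rate = 1.010836 − 1 → 0.0108.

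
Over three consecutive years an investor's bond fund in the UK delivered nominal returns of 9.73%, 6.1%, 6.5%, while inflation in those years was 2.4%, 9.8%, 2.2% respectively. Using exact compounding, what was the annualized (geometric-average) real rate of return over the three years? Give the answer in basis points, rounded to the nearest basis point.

Compound the nominal returns: 1.0973 × 1.0610 × 1.0650 = 1.23991059.
Compound inflation: 1.0240 × 1.0980 × 1.0220 = 1.14908774.
Deflate: 1.23991059 / 1.14908774 = 1.07903909.
Annualized real rate = 1.07903909^(1/3) − 1 = 2.5681% → 257 basis points.

257 basis points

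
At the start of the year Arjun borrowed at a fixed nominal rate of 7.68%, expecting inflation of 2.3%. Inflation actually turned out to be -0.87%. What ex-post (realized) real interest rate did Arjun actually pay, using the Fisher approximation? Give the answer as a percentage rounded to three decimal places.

8.550%

Ex-post: 7.68% − (-0.87%) = 8.550%
So the realized real rate is 8.550%.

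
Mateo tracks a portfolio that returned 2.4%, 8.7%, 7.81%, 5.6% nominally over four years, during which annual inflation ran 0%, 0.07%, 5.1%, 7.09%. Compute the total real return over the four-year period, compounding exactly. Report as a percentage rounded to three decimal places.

12.512%

Compound the nominal returns: 1.0240 × 1.0870 × 1.0781 × 1.0560 = 1.26722130.
Compound inflation: 1.0000 × 1.0007 × 1.0510 × 1.0709 = 1.12630376.
Deflate: 1.26722130 / 1.12630376 = 1.12511504.
Total real return = 1.12511504 − 1 → 12.512%.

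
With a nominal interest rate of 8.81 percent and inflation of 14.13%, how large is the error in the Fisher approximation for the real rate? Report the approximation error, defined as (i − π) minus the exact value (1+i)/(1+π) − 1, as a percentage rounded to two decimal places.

Approximate: r ≈ 8.810% − 14.130% = -5.3200%
Exact: (1 + 0.0881)/(1 + 0.1413) − 1 = -4.6614%
Error = -5.3200% − (-4.6614%) = -0.6586% → -0.66%.

-0.66%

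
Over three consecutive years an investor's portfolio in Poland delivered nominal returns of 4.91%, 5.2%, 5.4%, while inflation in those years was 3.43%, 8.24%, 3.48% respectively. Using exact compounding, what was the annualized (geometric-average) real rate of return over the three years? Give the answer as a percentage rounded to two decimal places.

Nominal growth factor = 1.0491 × 1.0520 × 1.0540 = 1.16325047
Price-level growth factor = 1.0343 × 1.0824 × 1.0348 = 1.15848584
Real growth factor = 1.16325047 / 1.15848584 = 1.00411281
Annualized real rate = 1.00411281^(1/3) − 1 = 0.1369% → 0.14%.

0.14%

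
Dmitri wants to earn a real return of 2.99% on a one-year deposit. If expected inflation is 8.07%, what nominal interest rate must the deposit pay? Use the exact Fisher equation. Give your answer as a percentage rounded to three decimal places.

11.301%

(1 + i) = (1 + r)(1 + π) = 1.02990 × 1.08070 = 1.11301293
i = 1.11301293 − 1, so the required nominal rate is 11.301%.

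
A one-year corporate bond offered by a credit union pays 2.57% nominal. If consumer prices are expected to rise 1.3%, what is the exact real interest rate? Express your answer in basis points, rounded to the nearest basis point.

1 + r = 1.02570 / 1.01300 = 1.012537
r = 1.012537 − 1 = 1.2537%, i.e. 125 basis points.

125 basis points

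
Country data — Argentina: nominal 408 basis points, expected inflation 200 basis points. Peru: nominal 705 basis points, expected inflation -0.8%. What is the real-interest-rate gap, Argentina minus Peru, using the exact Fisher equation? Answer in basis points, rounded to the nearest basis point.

-587 basis points

Argentina: (1 + 0.0408)/(1 + 0.0200) − 1 = 2.0392%
Peru: (1 + 0.0705)/(1 − 0.0080) − 1 = 7.9133%
Differential = 2.0392% − 7.9133% = -5.8741% → -587 basis points.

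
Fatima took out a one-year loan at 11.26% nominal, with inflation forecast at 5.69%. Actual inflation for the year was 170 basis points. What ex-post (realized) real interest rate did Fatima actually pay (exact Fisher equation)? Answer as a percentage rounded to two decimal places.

Ex-post: (1 + 0.1126)/(1 + 0.0170) − 1 = 9.4002%
So the realized real rate is 9.40%.

9.40%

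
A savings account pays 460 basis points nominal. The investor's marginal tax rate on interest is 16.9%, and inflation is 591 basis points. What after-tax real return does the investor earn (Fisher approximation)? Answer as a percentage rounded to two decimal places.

-2.09%

After-tax nominal return = 4.6% × (1 − 0.169) = 3.8226%.
r ≈ 3.8226% − 5.91% → -2.09%.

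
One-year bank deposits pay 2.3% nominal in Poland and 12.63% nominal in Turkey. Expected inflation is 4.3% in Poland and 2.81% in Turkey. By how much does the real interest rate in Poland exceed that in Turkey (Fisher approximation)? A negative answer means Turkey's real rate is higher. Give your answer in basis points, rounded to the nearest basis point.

-1182 basis points

Poland: 2.3% − 4.3% = -2.000%
Turkey: 12.63% − 2.81% = 9.820%
Differential = -11.820% → -1182 basis points.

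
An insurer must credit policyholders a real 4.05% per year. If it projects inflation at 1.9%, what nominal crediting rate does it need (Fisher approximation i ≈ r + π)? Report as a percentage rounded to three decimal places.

i ≈ r + π = 4.05% + 1.9% = 5.950%.

5.950%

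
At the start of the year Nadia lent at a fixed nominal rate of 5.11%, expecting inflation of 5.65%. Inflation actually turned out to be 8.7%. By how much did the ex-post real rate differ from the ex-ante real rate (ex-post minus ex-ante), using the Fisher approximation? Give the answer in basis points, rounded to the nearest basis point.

-305 basis points

Ex-ante: 5.11% − 5.65% = -0.540%
Ex-post: 5.11% − 8.7% = -3.590%
Difference (ex-post − ex-ante) = -3.0500% → -305 basis points.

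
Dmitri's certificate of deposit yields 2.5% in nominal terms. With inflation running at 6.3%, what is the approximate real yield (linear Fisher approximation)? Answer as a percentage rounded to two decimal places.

r ≈ i − π = 2.5% − 6.3% = -3.80%.

-3.80%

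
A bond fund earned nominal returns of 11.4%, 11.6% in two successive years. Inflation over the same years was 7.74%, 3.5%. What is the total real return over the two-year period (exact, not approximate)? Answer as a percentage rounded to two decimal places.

11.49%

Nominal growth factor = 1.1140 × 1.1160 = 1.243224
Price-level growth factor = 1.0774 × 1.0350 = 1.115109
Real growth factor = 1.243224 / 1.115109 = 1.114890
Total real return = 1.114890 − 1 → 11.49%.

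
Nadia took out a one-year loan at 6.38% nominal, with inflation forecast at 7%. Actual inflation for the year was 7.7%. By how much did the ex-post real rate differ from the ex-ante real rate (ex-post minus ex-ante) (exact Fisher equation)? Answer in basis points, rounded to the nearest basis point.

-65 basis points

Ex-ante: (1 + 0.0638)/(1 + 0.0700) − 1 = -0.5794%
Ex-post: (1 + 0.0638)/(1 + 0.0770) − 1 = -1.2256%
Difference (ex-post − ex-ante) = -0.6462% → -65 basis points.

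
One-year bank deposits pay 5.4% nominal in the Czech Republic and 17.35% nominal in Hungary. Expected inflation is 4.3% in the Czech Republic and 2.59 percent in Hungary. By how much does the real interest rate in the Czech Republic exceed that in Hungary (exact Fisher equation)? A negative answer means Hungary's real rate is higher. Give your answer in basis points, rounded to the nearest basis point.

-1333 basis points

The Czech Republic: (1 + 0.0540)/(1 + 0.0430) − 1 = 1.0547%
Hungary: (1 + 0.1735)/(1 + 0.0259) − 1 = 14.3874%
Differential = 1.0547% − 14.3874% = -13.3327% → -1333 basis points.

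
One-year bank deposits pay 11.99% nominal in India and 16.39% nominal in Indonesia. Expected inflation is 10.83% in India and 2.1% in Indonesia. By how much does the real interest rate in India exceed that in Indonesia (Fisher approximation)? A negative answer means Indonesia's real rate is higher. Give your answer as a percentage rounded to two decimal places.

India: 11.99% − 10.83% = 1.160%
Indonesia: 16.39% − 2.1% = 14.290%
Differential = -13.130% → -13.13%.

-13.13%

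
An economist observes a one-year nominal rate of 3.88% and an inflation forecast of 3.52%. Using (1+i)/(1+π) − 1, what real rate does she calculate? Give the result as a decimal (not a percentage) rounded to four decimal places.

By the Fisher identity, 1 + r = (1 + i)/(1 + π).
1 + r = 1.03880 / 1.03520 = 1.003478
r = 1.003478 − 1 = 0.3478%, i.e. 0.0035.

0.0035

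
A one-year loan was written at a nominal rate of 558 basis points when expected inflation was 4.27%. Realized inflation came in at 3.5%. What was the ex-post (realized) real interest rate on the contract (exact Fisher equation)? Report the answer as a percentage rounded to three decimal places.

2.010%

Ex-post: (1 + 0.0558)/(1 + 0.0350) − 1 = 2.0097%
So the realized real rate is 2.010%.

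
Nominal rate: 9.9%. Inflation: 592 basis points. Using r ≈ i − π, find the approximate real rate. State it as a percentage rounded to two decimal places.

3.98%

r ≈ i − π = 9.9% − 5.92% = 3.98%.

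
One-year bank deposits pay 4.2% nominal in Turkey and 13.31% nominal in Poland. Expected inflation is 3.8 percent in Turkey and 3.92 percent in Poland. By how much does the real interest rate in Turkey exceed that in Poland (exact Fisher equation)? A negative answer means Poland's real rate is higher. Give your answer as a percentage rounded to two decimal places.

Turkey: (1 + 0.0420)/(1 + 0.0380) − 1 = 0.3854%
Poland: (1 + 0.1331)/(1 + 0.0392) − 1 = 9.0358%
Differential = 0.3854% − 9.0358% = -8.6504% → -8.65%.

-8.65%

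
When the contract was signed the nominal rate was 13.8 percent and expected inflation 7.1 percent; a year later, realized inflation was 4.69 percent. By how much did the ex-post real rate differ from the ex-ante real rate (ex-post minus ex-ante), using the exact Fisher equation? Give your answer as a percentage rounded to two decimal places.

2.45%

Ex-ante: (1 + 0.1380)/(1 + 0.0710) − 1 = 6.2558%
Ex-post: (1 + 0.1380)/(1 + 0.0469) − 1 = 8.7019%
Difference (ex-post − ex-ante) = 2.4460% → 2.45%.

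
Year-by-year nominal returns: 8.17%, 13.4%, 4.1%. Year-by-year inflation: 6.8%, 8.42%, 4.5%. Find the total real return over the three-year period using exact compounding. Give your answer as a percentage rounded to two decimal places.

Nominal growth factor = 1.0817 × 1.1340 × 1.0410 = 1.276940
Price-level growth factor = 1.0680 × 1.0842 × 1.0450 = 1.210032
Real growth factor = 1.276940 / 1.210032 = 1.055294
Total real return = 1.055294 − 1 → 5.53%.

5.53%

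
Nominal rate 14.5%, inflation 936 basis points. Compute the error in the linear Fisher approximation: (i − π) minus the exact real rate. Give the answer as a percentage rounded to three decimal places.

Approximate: r ≈ 14.500% − 9.360% = 5.1400%
Exact: (1 + 0.1450)/(1 + 0.0936) − 1 = 4.7001%
Error = 5.1400% − 4.7001% = 0.4399% → 0.440%.

0.440%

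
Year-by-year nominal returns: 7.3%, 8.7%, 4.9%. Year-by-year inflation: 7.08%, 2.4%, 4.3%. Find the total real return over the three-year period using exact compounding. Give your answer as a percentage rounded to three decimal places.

6.982%

Compound the nominal returns: 1.0730 × 1.0870 × 1.0490 = 1.223502.
Compound inflation: 1.0708 × 1.0240 × 1.0430 = 1.143649.
Deflate: 1.223502 / 1.143649 = 1.069823.
Total real return = 1.069823 − 1 → 6.982%.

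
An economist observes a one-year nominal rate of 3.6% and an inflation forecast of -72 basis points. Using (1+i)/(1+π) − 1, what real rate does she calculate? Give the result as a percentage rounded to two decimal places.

1 + r = 1.03600 / 0.99280 = 1.043513
r = 1.043513 − 1 = 4.3513%, i.e. 4.35%.

4.35%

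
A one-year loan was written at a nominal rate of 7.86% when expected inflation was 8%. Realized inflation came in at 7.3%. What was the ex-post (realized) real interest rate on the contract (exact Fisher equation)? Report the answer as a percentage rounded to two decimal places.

Ex-post: (1 + 0.0786)/(1 + 0.0730) − 1 = 0.5219%
So the realized real rate is 0.52%.

0.52%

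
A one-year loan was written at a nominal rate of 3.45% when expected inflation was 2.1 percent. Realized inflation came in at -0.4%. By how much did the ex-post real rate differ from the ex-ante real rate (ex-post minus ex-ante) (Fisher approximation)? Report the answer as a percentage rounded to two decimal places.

2.50%

Ex-ante: 3.45% − 2.1% = 1.350%
Ex-post: 3.45% − (-0.4%) = 3.850%
Difference (ex-post − ex-ante) = 2.5000% → 2.50%.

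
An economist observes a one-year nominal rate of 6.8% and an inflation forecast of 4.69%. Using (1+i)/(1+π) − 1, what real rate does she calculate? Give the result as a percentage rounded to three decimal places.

1 + r = 1.06800 / 1.04690 = 1.0201547
r = 1.0201547 − 1 = 2.01547%, i.e. 2.015%.

2.015%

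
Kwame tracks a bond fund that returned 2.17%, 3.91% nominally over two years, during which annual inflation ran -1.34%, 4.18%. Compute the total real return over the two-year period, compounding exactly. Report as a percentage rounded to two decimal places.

3.29%

Nominal growth factor = 1.0217 × 1.0391 = 1.061648
Price-level growth factor = 0.9866 × 1.0418 = 1.027840
Real growth factor = 1.061648 / 1.027840 = 1.032893
Total real return = 1.032893 − 1 → 3.29%.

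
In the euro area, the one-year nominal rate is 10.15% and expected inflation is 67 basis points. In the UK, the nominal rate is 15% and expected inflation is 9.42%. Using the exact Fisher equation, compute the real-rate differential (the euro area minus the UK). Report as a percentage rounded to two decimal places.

4.32%

The euro area: (1 + 0.1015)/(1 + 0.0067) − 1 = 9.4169%
The UK: (1 + 0.1500)/(1 + 0.0942) − 1 = 5.0996%
Differential = 9.4169% − 5.0996% = 4.3173% → 4.32%.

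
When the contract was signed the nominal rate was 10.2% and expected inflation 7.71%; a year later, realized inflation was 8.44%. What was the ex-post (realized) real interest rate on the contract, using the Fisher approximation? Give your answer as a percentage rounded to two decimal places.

1.76%

Ex-post: 10.2% − 8.44% = 1.760%
So the realized real rate is 1.76%.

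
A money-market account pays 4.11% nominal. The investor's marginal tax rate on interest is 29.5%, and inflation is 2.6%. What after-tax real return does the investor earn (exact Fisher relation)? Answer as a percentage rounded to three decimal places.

After-tax nominal return = 4.11% × (1 − 0.295) = 2.89755%.
1 + r = 1.0289755 / 1.02600 = 1.002900
After-tax real rate = 1.002900 − 1 → 0.290%.

0.290%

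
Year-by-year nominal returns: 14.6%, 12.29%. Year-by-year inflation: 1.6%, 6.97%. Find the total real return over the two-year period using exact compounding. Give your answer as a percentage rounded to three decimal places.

Nominal growth factor = 1.1460 × 1.1229 = 1.286843
Price-level growth factor = 1.0160 × 1.0697 = 1.086815
Real growth factor = 1.286843 / 1.086815 = 1.184050
Total real return = 1.184050 − 1 → 18.405%.

18.405%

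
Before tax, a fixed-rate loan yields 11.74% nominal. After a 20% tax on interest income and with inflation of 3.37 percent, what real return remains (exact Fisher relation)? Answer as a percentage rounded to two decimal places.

After-tax nominal return = 11.74% × (1 − 0.2) = 9.3920%.
1 + r = 1.09392 / 1.03370 = 1.058257
After-tax real rate = 1.058257 − 1 → 5.83%.

5.83%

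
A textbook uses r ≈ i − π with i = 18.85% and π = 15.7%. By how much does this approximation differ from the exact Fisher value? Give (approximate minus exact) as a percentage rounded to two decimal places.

Approximate: r ≈ 18.850% − 15.700% = 3.1500%
Exact: (1 + 0.1885)/(1 + 0.1570) − 1 = 2.7226%
Error = 3.1500% − 2.7226% = 0.4274% → 0.43%.

0.43%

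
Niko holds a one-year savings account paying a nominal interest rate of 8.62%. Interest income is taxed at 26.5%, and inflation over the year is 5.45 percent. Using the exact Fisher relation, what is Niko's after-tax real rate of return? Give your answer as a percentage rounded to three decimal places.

After-tax nominal return = 8.62% × (1 − 0.265) = 6.3357%.
1 + r = 1.063357 / 1.05450 = 1.008399
After-tax real rate = 1.008399 − 1 → 0.840%.

0.840%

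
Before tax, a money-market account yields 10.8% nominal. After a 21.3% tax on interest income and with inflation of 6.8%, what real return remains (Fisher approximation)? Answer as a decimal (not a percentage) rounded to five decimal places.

After-tax nominal return = 10.8% × (1 − 0.213) = 8.4996%.
r ≈ 8.4996% − 6.8% → 0.01700.

0.01700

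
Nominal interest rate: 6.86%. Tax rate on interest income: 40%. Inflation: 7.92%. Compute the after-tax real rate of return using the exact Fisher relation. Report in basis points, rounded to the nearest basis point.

After-tax nominal return = 6.86% × (1 − 0.4) = 4.1160%.
1 + r = 1.04116 / 1.07920 = 0.964752
After-tax real rate = 0.964752 − 1 → -352 basis points.

-352 basis points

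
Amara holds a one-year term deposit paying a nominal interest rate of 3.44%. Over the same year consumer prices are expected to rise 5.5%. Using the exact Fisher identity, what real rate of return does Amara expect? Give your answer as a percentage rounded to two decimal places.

-1.95%

1 + r = 1.03440 / 1.05500 = 0.980474
r = 0.980474 − 1 = -1.9526%, i.e. -1.95%.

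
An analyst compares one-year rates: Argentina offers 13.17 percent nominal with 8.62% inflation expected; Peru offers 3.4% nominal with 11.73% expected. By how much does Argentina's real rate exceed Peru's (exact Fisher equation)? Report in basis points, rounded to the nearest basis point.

1164 basis points

Argentina: (1 + 0.1317)/(1 + 0.0862) − 1 = 4.1889%
Peru: (1 + 0.0340)/(1 + 0.1173) − 1 = -7.4555%
Differential = 4.1889% − (-7.4555%) = 11.6444% → 1164 basis points.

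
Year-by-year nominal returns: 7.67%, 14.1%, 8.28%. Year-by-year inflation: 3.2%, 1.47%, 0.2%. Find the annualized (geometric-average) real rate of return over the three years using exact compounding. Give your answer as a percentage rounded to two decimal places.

Nominal growth factor = 1.0767 × 1.1410 × 1.0828 = 1.33023572
Price-level growth factor = 1.0320 × 1.0147 × 1.0020 = 1.04926474
Real growth factor = 1.33023572 / 1.04926474 = 1.26777892
Annualized real rate = 1.26777892^(1/3) − 1 = 8.2300% → 8.23%.

8.23%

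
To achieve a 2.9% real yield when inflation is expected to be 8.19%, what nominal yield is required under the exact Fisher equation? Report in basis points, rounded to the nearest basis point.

1133 basis points

(1 + i) = (1 + r)(1 + π) = 1.02900 × 1.08190 = 1.1132751
i = 1.1132751 − 1, so the required nominal rate is 1133 basis points.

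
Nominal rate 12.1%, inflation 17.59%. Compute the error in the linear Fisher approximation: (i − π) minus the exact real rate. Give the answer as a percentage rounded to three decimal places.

Approximate: r ≈ 12.100% − 17.590% = -5.4900%
Exact: (1 + 0.1210)/(1 + 0.1759) − 1 = -4.6688%
Error = -5.4900% − (-4.6688%) = -0.8212% → -0.821%.

-0.821%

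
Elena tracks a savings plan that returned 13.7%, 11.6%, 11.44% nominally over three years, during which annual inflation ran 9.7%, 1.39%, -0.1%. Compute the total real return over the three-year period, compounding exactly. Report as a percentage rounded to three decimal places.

Compound the nominal returns: 1.1370 × 1.1160 × 1.1144 = 1.414053.
Compound inflation: 1.0970 × 1.0139 × 0.9990 = 1.111136.
Deflate: 1.414053 / 1.111136 = 1.272619.
Total real return = 1.272619 − 1 → 27.262%.

27.262%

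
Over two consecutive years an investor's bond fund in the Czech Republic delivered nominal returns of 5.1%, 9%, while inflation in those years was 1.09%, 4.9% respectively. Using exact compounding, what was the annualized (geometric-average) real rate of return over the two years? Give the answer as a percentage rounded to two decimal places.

Nominal growth factor = 1.0510 × 1.0900 = 1.14559000
Price-level growth factor = 1.0109 × 1.0490 = 1.06043410
Real growth factor = 1.14559000 / 1.06043410 = 1.08030287
Annualized real rate = 1.08030287^(1/2) − 1 = 3.9376% → 3.94%.

3.94%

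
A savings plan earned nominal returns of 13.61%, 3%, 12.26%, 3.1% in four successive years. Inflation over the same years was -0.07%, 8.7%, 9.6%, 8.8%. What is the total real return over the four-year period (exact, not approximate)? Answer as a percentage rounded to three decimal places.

Nominal growth factor = 1.1361 × 1.0300 × 1.1226 × 1.0310 = 1.354371
Price-level growth factor = 0.9993 × 1.0870 × 1.0960 × 1.0880 = 1.295284
Real growth factor = 1.354371 / 1.295284 = 1.045617
Total real return = 1.045617 − 1 → 4.562%.

4.562%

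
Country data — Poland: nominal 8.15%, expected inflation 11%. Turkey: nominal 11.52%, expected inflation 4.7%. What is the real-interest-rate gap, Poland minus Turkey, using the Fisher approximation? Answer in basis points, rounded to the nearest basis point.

-967 basis points

Poland: 8.15% − 11% = -2.850%
Turkey: 11.52% − 4.7% = 6.820%
Differential = -9.670% → -967 basis points.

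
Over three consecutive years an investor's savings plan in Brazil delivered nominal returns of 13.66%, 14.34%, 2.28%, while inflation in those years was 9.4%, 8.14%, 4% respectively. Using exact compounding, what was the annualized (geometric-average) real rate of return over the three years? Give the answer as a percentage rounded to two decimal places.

2.61%

Nominal growth factor = 1.1366 × 1.1434 × 1.0228 = 1.32921906
Price-level growth factor = 1.0940 × 1.0814 × 1.0400 = 1.23037366
Real growth factor = 1.32921906 / 1.23037366 = 1.08033770
Annualized real rate = 1.08033770^(1/3) − 1 = 2.6092% → 2.61%.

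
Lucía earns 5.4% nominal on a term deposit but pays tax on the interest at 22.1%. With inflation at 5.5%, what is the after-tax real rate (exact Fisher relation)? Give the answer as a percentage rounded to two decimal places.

After-tax nominal return = 5.4% × (1 − 0.221) = 4.2066%.
1 + r = 1.042066 / 1.05500 = 0.987740
After-tax real rate = 0.987740 − 1 → -1.23%.

-1.23%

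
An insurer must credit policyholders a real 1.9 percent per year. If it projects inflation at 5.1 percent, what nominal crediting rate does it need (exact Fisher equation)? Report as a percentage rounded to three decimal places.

7.097%

(1 + i) = (1 + r)(1 + π) = 1.01900 × 1.05100 = 1.070969
i = 1.070969 − 1, so the required nominal rate is 7.097%.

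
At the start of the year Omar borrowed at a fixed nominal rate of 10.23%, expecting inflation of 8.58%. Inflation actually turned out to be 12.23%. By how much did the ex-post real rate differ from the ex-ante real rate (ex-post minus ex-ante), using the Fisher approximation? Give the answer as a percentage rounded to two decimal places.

-3.65%

Ex-ante: 10.23% − 8.58% = 1.650%
Ex-post: 10.23% − 12.23% = -2.000%
Difference (ex-post − ex-ante) = -3.6500% → -3.65%.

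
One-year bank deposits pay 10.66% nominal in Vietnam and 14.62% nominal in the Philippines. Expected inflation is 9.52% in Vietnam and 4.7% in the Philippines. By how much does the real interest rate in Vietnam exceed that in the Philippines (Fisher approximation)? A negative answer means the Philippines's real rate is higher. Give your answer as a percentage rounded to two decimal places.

Vietnam: 10.66% − 9.52% = 1.140%
The Philippines: 14.62% − 4.7% = 9.920%
Differential = -8.780% → -8.78%.

-8.78%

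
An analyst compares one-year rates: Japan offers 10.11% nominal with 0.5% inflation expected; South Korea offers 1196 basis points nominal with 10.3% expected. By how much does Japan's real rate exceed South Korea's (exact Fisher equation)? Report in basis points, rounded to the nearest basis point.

806 basis points

Japan: (1 + 0.1011)/(1 + 0.0050) − 1 = 9.5622%
South Korea: (1 + 0.1196)/(1 + 0.1030) − 1 = 1.5050%
Differential = 9.5622% − 1.5050% = 8.0572% → 806 basis points.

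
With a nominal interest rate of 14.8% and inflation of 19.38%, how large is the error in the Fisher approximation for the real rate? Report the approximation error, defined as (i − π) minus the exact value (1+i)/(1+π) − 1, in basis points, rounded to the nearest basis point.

-74 basis points

Approximate: r ≈ 14.800% − 19.380% = -4.5800%
Exact: (1 + 0.1480)/(1 + 0.1938) − 1 = -3.8365%
Error = -4.5800% − (-3.8365%) = -0.7435% → -74 basis points.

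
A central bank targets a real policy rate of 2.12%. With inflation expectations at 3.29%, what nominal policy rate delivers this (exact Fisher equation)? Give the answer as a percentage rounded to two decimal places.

(1 + i) = (1 + r)(1 + π) = 1.02120 × 1.03290 = 1.05479748
i = 1.05479748 − 1, so the required nominal rate is 5.48%.

5.48%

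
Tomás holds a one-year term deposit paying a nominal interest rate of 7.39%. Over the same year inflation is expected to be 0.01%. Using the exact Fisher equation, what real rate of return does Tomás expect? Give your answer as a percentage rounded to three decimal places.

7.379%

By the Fisher equation, 1 + r = (1 + i)/(1 + π).
1 + r = 1.07390 / 1.00010 = 1.073793
r = 1.073793 − 1 = 7.3793%, i.e. 7.379%.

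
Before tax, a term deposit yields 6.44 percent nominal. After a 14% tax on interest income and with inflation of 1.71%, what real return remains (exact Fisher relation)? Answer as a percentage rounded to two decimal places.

After-tax nominal return = 6.44% × (1 − 0.14) = 5.5384%.
1 + r = 1.055384 / 1.01710 = 1.037640
After-tax real rate = 1.037640 − 1 → 3.76%.

3.76%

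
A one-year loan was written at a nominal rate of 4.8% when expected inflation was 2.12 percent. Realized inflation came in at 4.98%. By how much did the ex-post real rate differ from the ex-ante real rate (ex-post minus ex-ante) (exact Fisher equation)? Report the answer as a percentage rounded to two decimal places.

-2.80%

Ex-ante: (1 + 0.0480)/(1 + 0.0212) − 1 = 2.6244%
Ex-post: (1 + 0.0480)/(1 + 0.0498) − 1 = -0.1715%
Difference (ex-post − ex-ante) = -2.7958% → -2.80%.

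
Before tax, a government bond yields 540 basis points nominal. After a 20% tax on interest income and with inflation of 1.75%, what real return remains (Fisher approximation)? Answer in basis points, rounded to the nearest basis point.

After-tax nominal return = 5.4% × (1 − 0.2) = 4.3200%.
r ≈ 4.3200% − 1.75% → 257 basis points.

257 basis points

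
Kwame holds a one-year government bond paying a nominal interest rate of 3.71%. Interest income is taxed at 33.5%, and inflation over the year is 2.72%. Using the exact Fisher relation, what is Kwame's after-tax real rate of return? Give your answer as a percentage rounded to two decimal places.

-0.25%

After-tax nominal return = 3.71% × (1 − 0.335) = 2.46715%.
1 + r = 1.0246715 / 1.02720 = 0.997538
After-tax real rate = 0.997538 − 1 → -0.25%.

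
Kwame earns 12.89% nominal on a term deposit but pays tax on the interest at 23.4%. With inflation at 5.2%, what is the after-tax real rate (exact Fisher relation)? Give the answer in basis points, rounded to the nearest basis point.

444 basis points

After-tax nominal return = 12.89% × (1 − 0.234) = 9.87374%.
1 + r = 1.0987374 / 1.05200 = 1.044427
After-tax real rate = 1.044427 − 1 → 444 basis points.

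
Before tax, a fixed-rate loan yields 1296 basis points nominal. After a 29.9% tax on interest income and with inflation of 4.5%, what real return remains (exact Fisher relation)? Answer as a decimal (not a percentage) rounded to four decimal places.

0.0439

After-tax nominal return = 12.96% × (1 − 0.299) = 9.08496%.
1 + r = 1.0908496 / 1.04500 = 1.043875
After-tax real rate = 1.043875 − 1 → 0.0439.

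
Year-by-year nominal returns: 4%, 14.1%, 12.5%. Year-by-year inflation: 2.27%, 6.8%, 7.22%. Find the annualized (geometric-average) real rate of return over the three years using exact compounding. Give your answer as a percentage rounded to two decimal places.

4.46%

Nominal growth factor = 1.0400 × 1.1410 × 1.1250 = 1.33497000
Price-level growth factor = 1.0227 × 1.0680 × 1.0722 = 1.17110359
Real growth factor = 1.33497000 / 1.17110359 = 1.13992478
Annualized real rate = 1.13992478^(1/3) − 1 = 4.4621% → 4.46%.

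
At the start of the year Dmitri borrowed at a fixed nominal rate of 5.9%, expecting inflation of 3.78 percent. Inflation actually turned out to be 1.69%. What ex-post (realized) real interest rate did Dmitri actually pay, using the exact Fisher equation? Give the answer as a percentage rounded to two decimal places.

4.14%

Ex-post: (1 + 0.0590)/(1 + 0.0169) − 1 = 4.1400%
So the realized real rate is 4.14%.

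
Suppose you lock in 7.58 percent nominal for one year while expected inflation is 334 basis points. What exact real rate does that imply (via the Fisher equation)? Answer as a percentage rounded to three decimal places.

4.103%

1 + r = 1.07580 / 1.03340 = 1.041030
r = 1.041030 − 1 = 4.1030%, i.e. 4.103%.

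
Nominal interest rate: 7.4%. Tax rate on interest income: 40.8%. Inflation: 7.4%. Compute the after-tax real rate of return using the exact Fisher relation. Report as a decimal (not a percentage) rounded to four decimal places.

After-tax nominal return = 7.4% × (1 − 0.408) = 4.3808%.
1 + r = 1.043808 / 1.07400 = 0.971888
After-tax real rate = 0.971888 − 1 → -0.0281.

-0.0281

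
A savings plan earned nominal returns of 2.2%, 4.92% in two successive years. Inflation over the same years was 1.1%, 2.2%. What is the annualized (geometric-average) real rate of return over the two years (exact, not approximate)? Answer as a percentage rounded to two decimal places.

1.87%

Compound the nominal returns: 1.0220 × 1.0492 = 1.07228240.
Compound inflation: 1.0110 × 1.0220 = 1.03324200.
Deflate: 1.07228240 / 1.03324200 = 1.03778437.
Annualized real rate = 1.03778437^(1/2) − 1 = 1.8717% → 1.87%.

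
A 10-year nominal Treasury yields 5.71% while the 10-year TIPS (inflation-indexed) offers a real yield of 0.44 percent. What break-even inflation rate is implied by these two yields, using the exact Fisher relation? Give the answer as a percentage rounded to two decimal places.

(1 + π) = (1 + i)/(1 + r) = 1.05710 / 1.00440 = 1.052469
Break-even inflation = 1.052469 − 1 → 5.25%.

5.25%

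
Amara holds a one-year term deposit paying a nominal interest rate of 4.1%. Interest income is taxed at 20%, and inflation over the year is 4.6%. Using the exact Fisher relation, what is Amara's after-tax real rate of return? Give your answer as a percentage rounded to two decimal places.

After-tax nominal return = 4.1% × (1 − 0.2) = 3.2800%.
1 + r = 1.03280 / 1.04600 = 0.987380
After-tax real rate = 0.987380 − 1 → -1.26%.

-1.26%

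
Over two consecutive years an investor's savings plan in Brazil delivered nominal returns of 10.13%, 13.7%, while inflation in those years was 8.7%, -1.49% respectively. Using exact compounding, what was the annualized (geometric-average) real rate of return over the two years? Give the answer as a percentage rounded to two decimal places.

8.14%

Compound the nominal returns: 1.1013 × 1.1370 = 1.25217810.
Compound inflation: 1.0870 × 0.9851 = 1.07080370.
Deflate: 1.25217810 / 1.07080370 = 1.16938156.
Annualized real rate = 1.16938156^(1/2) − 1 = 8.1379% → 8.14%.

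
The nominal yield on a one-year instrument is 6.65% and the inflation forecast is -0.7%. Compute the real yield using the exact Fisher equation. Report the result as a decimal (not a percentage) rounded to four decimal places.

By the Fisher identity, 1 + r = (1 + i)/(1 + π).
1 + r = 1.06650 / 0.99300 = 1.074018
r = 1.074018 − 1 = 7.4018%, i.e. 0.0740.

0.0740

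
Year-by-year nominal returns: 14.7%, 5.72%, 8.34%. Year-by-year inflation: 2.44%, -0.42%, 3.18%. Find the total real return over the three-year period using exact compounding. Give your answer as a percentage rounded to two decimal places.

Compound the nominal returns: 1.1470 × 1.0572 × 1.0834 = 1.313740.
Compound inflation: 1.0244 × 0.9958 × 1.0318 = 1.052537.
Deflate: 1.313740 / 1.052537 = 1.248166.
Total real return = 1.248166 − 1 → 24.82%.

24.82%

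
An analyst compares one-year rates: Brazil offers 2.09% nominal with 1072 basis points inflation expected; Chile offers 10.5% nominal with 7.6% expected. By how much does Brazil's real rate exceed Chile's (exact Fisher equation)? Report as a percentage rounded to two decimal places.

Brazil: (1 + 0.0209)/(1 + 0.1072) − 1 = -7.7944%
Chile: (1 + 0.1050)/(1 + 0.0760) − 1 = 2.6952%
Differential = -7.7944% − 2.6952% = -10.4896% → -10.49%.

-10.49%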